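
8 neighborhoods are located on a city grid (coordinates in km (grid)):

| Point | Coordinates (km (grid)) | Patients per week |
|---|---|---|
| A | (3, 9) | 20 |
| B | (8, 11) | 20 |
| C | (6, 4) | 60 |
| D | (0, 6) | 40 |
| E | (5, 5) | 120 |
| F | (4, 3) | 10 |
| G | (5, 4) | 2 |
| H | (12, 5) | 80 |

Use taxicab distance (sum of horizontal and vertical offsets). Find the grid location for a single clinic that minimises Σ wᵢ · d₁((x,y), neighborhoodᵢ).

(5, 5)

Manhattan distance separates: Σwᵢ(|x−xᵢ|+|y−yᵢ|) = Σwᵢ|x−xᵢ| + Σwᵢ|y−yᵢ|, so x and y are optimised independently as 1-D weighted medians.
Total weight W = 352; half = 176.
x-coordinate, sorted with cumulative weight:
  x=0 (D, w=40) cum 40
  x=3 (A, w=20) cum 60
  x=4 (F, w=10) cum 70
  x=5 (E, w=120) cum 190  ← median
  x=5 (G, w=2) cum 192
  x=6 (C, w=60) cum 252
  x=8 (B, w=20) cum 272
  x=12 (H, w=80) cum 352
⇒ x* = 5
y-coordinate, sorted with cumulative weight:
  y=3 (F, w=10) cum 10
  y=4 (C, w=60) cum 70
  y=4 (G, w=2) cum 72
  y=5 (E, w=120) cum 192  ← median
  y=5 (H, w=80) cum 272
  y=6 (D, w=40) cum 312
  y=9 (A, w=20) cum 332
  y=11 (B, w=20) cum 352
⇒ y* = 5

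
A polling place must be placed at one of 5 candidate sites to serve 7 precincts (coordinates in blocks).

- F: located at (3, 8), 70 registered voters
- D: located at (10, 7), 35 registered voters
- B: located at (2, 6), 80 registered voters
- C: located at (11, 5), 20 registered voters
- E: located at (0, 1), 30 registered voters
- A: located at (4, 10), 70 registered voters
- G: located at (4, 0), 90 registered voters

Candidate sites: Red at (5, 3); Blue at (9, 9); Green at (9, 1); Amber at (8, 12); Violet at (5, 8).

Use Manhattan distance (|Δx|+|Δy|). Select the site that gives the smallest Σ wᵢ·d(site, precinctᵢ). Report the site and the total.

Total weighted distance at each candidate:
  Red (5, 3): total = 2575
  Blue (9, 9): total = 3705
  Green (9, 1): total = 4025
  Amber (8, 12): total = 4465
  Violet (5, 8): total = 2310
Minimum is at Violet with total 2310 blocks.

Violet, total 2310 blocks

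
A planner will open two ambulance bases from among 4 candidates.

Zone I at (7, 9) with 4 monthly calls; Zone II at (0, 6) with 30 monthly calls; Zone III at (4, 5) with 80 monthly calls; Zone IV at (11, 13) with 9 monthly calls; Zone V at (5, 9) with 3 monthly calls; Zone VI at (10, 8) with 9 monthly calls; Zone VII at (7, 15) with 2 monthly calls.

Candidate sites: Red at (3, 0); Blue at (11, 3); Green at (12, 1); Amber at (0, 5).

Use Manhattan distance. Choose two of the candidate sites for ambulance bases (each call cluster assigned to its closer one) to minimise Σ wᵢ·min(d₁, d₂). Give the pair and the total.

Evaluate every pair (each demand assigned to the nearer of the two):
  {Blue, Amber}: total = 593
  {Green, Amber}: total = 653
  {Red, Amber}: total = 743
  {Red, Blue}: total = 999
  {Red, Green}: total = 1071
  {Blue, Green}: total = 1392
Best pair: {Blue, Amber} with total 593.

{Blue, Amber}, total 593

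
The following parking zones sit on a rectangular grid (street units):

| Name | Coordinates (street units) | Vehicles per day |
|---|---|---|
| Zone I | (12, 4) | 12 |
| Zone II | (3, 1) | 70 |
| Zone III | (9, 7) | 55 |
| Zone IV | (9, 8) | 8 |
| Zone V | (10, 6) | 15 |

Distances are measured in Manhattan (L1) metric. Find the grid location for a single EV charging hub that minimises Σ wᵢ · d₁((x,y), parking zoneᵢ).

(9, 4)

Manhattan distance separates: Σwᵢ(|x−xᵢ|+|y−yᵢ|) = Σwᵢ|x−xᵢ| + Σwᵢ|y−yᵢ|, so x and y are optimised independently as 1-D weighted medians.
Total weight W = 160; half = 80.
x-coordinate, sorted with cumulative weight:
  x=3 (Zone II, w=70) cum 70
  x=9 (Zone III, w=55) cum 125  ← median
  x=9 (Zone IV, w=8) cum 133
  x=10 (Zone V, w=15) cum 148
  x=12 (Zone I, w=12) cum 160
⇒ x* = 9
y-coordinate, sorted with cumulative weight:
  y=1 (Zone II, w=70) cum 70
  y=4 (Zone I, w=12) cum 82  ← median
  y=6 (Zone V, w=15) cum 97
  y=7 (Zone III, w=55) cum 152
  y=8 (Zone IV, w=8) cum 160
⇒ y* = 4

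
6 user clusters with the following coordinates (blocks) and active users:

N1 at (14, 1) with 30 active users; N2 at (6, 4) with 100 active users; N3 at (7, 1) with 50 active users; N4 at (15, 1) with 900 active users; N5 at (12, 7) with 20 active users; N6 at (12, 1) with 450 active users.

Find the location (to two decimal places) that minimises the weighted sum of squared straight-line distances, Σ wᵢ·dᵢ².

(13.23, 1.27)

The minimiser of Σwᵢ‖p−pᵢ‖² is the weighted centroid p* = (Σwᵢpᵢ)/(Σwᵢ).
Σwᵢ = 1550.
Σwᵢxᵢ = 30·14 + 100·6 + 50·7 + 900·15 + 20·12 + 450·12 = 20510.
Σwᵢyᵢ = 30·1 + 100·4 + 50·1 + 900·1 + 20·7 + 450·1 = 1970.
x* = 20510/1550 = 13.23, y* = 1970/1550 = 1.27.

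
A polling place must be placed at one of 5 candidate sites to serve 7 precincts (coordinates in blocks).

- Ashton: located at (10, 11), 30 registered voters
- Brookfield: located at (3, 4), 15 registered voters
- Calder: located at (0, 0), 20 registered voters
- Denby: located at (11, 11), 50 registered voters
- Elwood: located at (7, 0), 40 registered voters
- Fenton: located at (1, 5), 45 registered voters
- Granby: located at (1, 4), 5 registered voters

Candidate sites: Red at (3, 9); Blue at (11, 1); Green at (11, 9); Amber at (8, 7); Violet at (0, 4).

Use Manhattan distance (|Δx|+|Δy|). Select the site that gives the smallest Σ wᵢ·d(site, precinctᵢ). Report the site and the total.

Amber, total 1725 blocks

Total weighted distance at each candidate:
  Red (3, 9): total = 1910
  Blue (11, 1): total = 2130
  Green (11, 9): total = 2010
  Amber (8, 7): total = 1725
  Violet (0, 4): total = 2070
Minimum is at Amber with total 1725 blocks.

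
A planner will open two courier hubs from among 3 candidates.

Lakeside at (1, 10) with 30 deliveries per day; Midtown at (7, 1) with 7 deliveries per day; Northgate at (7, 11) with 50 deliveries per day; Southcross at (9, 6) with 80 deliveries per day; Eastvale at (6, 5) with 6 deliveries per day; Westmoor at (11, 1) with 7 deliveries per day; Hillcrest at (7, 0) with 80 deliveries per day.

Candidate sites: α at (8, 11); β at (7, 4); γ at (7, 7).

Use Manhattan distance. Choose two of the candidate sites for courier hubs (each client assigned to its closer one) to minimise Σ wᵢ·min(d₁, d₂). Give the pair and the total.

Evaluate every pair (each demand assigned to the nearer of the two):
  {α, β}: total = 1012
  {β, γ}: total = 1112
  {α, γ}: total = 1220
Best pair: {α, β} with total 1012.

{α, β}, total 1012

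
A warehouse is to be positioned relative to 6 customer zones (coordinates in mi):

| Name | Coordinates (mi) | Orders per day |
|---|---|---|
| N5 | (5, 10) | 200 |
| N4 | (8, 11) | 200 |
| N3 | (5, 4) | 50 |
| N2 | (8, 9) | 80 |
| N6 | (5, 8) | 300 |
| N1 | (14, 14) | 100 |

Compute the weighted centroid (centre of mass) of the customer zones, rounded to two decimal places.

The minimiser of Σwᵢ‖p−pᵢ‖² is the weighted centroid p* = (Σwᵢpᵢ)/(Σwᵢ).
Σwᵢ = 930.
Σwᵢxᵢ = 200·5 + 200·8 + 50·5 + 80·8 + 300·5 + 100·14 = 6390.
Σwᵢyᵢ = 200·10 + 200·11 + 50·4 + 80·9 + 300·8 + 100·14 = 8920.
x* = 6390/930 = 6.87, y* = 8920/930 = 9.59.

(6.87, 9.59)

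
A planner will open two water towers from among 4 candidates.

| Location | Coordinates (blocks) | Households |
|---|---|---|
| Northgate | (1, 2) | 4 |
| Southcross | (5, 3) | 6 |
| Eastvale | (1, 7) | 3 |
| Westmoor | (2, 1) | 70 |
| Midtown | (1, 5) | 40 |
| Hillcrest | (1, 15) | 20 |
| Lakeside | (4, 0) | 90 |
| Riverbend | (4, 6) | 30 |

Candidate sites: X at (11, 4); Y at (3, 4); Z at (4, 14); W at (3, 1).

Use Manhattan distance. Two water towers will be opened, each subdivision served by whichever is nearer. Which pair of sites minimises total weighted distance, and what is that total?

{Y, W}, total 765

Evaluate every pair (each demand assigned to the nearer of the two):
  {Y, W}: total = 765
  {Z, W}: total = 810
  {X, W}: total = 1050
  {Y, Z}: total = 1069
  {X, Y}: total = 1249
  {X, Z}: total = 2710
Best pair: {Y, W} with total 765.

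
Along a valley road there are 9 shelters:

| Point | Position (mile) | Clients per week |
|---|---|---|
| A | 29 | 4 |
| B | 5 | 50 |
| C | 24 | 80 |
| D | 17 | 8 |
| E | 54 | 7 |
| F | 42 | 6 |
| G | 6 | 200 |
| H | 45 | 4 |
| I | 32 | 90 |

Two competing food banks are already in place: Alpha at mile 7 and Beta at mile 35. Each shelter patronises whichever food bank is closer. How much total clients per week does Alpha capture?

The indifferent point is the midpoint (7+35)/2 = 21; shelters left of it (closer to Alpha at 7) go to Alpha, those right go to Beta.
  B at 5 (w=50) → Alpha
  G at 6 (w=200) → Alpha
  D at 17 (w=8) → Alpha
  C at 24 (w=80) → Beta
  A at 29 (w=4) → Beta
  I at 32 (w=90) → Beta
  F at 42 (w=6) → Beta
  H at 45 (w=4) → Beta
  E at 54 (w=7) → Beta
Alpha captures 258; Beta captures 191.

258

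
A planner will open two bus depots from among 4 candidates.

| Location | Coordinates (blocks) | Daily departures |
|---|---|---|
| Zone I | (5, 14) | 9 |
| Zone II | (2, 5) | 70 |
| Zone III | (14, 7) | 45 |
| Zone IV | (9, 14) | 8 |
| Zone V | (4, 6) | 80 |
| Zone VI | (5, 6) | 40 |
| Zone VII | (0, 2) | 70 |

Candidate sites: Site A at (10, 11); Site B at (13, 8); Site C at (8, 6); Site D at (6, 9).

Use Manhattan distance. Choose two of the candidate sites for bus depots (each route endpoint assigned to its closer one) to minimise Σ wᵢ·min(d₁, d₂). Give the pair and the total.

{Site B, Site C}, total 2031

Evaluate every pair (each demand assigned to the nearer of the two):
  {Site B, Site C}: total = 2031
  {Site A, Site C}: total = 2189
  {Site C, Site D}: total = 2203
  {Site B, Site D}: total = 2238
  {Site A, Site D}: total = 2476
  {Site A, Site B}: total = 3784
Best pair: {Site B, Site C} with total 2031.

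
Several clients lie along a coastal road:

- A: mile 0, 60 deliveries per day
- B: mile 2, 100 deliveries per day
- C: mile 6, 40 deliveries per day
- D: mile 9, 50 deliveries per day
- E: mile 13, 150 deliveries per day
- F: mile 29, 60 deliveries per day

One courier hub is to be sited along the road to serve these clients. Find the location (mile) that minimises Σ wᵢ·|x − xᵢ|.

For a sum of weighted absolute distances on a line, the optimum is the weighted median (not the mean). Total weight W = 460; half-weight = 230.
Sort by position and accumulate weight:
  mile 0 (A, w=60) → cum 60
  mile 2 (B, w=100) → cum 160
  mile 6 (C, w=40) → cum 200
  mile 9 (D, w=50) → cum 250  ≥ 230 → median here
  mile 13 (E, w=150) → cum 400
  mile 29 (F, w=60) → cum 460
Optimal location: mile 9.

x = 9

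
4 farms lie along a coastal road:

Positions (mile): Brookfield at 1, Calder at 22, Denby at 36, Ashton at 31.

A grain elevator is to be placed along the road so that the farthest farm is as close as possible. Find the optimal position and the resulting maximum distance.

location 18.5, max distance 17.5

The 1-center on a line is the midpoint of the two extreme points: leftmost at 1, rightmost at 36.
Optimal location = (1 + 36)/2 = 18.5; maximum distance = (36 − 1)/2 = 17.5.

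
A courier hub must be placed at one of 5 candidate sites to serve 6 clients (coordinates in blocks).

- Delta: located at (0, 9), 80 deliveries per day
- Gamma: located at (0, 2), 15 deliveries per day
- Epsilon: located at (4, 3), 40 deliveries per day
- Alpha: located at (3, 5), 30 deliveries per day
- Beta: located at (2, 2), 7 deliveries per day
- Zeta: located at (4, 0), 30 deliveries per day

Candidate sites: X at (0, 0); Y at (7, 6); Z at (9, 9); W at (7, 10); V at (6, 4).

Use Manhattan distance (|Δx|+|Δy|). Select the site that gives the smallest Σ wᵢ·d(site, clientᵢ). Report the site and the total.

X, total 1418 blocks

Total weighted distance at each candidate:
  X (0, 0): total = 1418
  Y (7, 6): total = 1688
  Z (9, 9): total = 2218
  W (7, 10): total = 2016
  V (6, 4): total = 1462
Minimum is at X with total 1418 blocks.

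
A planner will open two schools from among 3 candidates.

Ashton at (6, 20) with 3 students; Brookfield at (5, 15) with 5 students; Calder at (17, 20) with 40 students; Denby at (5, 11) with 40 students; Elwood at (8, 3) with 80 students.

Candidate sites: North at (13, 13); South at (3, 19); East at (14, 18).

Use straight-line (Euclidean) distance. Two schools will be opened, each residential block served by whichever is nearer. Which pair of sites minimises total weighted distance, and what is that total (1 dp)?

{North, East}, total 1434.5

Evaluate every pair (each demand assigned to the nearer of the two):
  {North, East}: total = 1434.5
  {North, South}: total = 1578.6
  {South, East}: total = 1798.4
Best pair: {North, East} with total 1434.5.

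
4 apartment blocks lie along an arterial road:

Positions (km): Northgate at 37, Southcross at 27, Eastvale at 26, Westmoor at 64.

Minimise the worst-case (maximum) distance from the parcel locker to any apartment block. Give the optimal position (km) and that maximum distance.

location 45, max distance 19

The 1-center on a line is the midpoint of the two extreme points: leftmost at 26, rightmost at 64.
Optimal location = (26 + 64)/2 = 45; maximum distance = (64 − 26)/2 = 19.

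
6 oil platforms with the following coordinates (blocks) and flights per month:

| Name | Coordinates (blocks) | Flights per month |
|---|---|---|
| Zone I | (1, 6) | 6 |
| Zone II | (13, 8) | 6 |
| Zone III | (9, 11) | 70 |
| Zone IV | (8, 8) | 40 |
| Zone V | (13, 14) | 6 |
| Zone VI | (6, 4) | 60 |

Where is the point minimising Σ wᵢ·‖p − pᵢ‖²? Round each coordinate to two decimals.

The minimiser of Σwᵢ‖p−pᵢ‖² is the weighted centroid p* = (Σwᵢpᵢ)/(Σwᵢ).
Σwᵢ = 188.
Σwᵢxᵢ = 6·1 + 6·13 + 70·9 + 40·8 + 6·13 + 60·6 = 1472.
Σwᵢyᵢ = 6·6 + 6·8 + 70·11 + 40·8 + 6·14 + 60·4 = 1498.
x* = 1472/188 = 7.83, y* = 1498/188 = 7.97.

(7.83, 7.97)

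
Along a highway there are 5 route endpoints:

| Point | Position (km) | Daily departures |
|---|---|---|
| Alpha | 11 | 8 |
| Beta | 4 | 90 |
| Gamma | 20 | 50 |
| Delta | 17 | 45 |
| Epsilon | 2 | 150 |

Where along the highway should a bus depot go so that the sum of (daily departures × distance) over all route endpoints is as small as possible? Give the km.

x = 4

For a sum of weighted absolute distances on a line, the optimum is the weighted median (not the mean). Total weight W = 343; half-weight = 171.5.
Sort by position and accumulate weight:
  km 2 (Epsilon, w=150) → cum 150
  km 4 (Beta, w=90) → cum 240  ≥ 171.5 → median here
  km 11 (Alpha, w=8) → cum 248
  km 17 (Delta, w=45) → cum 293
  km 20 (Gamma, w=50) → cum 343
Optimal location: km 4.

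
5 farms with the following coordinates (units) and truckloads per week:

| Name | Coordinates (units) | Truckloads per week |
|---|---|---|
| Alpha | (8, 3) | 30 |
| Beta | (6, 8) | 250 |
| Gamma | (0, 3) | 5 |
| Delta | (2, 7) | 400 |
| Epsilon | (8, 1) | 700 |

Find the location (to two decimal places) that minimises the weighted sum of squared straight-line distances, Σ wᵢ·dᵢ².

The minimiser of Σwᵢ‖p−pᵢ‖² is the weighted centroid p* = (Σwᵢpᵢ)/(Σwᵢ).
Σwᵢ = 1385.
Σwᵢxᵢ = 30·8 + 250·6 + 5·0 + 400·2 + 700·8 = 8140.
Σwᵢyᵢ = 30·3 + 250·8 + 5·3 + 400·7 + 700·1 = 5605.
x* = 8140/1385 = 5.88, y* = 5605/1385 = 4.05.

(5.88, 4.05)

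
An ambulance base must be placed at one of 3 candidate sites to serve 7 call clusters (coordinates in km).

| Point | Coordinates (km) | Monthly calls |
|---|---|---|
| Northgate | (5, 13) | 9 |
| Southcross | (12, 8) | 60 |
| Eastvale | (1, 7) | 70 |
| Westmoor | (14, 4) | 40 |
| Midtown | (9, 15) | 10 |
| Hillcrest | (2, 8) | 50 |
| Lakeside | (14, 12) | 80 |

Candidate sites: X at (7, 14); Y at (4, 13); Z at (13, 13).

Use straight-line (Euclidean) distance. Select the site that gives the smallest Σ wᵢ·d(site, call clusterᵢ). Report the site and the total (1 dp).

Total weighted distance at each candidate:
  X (7, 14): total = 2617.7
  Y (4, 13): total = 2709.9
  Z (13, 13): total = 2441.3
Minimum is at Z with total 2441.3 km.

Z, total 2441.3 km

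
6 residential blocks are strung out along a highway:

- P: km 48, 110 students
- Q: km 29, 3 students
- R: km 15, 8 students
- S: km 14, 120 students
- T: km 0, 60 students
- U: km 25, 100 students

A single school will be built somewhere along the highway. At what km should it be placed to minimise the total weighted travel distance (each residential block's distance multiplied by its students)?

x = 25

For a sum of weighted absolute distances on a line, the optimum is the weighted median (not the mean). Total weight W = 401; half-weight = 200.5.
Sort by position and accumulate weight:
  km 0 (T, w=60) → cum 60
  km 14 (S, w=120) → cum 180
  km 15 (R, w=8) → cum 188
  km 25 (U, w=100) → cum 288  ≥ 200.5 → median here
  km 29 (Q, w=3) → cum 291
  km 48 (P, w=110) → cum 401
Optimal location: km 25.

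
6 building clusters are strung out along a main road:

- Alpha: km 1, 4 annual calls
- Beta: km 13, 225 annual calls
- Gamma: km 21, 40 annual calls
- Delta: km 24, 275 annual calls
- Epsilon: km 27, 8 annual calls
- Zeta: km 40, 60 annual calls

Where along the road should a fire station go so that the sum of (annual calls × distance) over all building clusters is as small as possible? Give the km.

For a sum of weighted absolute distances on a line, the optimum is the weighted median (not the mean). Total weight W = 612; half-weight = 306.
Sort by position and accumulate weight:
  km 1 (Alpha, w=4) → cum 4
  km 13 (Beta, w=225) → cum 229
  km 21 (Gamma, w=40) → cum 269
  km 24 (Delta, w=275) → cum 544  ≥ 306 → median here
  km 27 (Epsilon, w=8) → cum 552
  km 40 (Zeta, w=60) → cum 612
Optimal location: km 24.

x = 24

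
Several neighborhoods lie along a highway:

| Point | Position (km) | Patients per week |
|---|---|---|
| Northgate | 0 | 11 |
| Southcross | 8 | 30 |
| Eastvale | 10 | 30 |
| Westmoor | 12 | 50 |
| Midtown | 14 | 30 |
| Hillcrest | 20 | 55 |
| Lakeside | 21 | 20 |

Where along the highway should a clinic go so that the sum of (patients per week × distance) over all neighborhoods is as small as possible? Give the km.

x = 12

For a sum of weighted absolute distances on a line, the optimum is the weighted median (not the mean). Total weight W = 226; half-weight = 113.
Sort by position and accumulate weight:
  km 0 (Northgate, w=11) → cum 11
  km 8 (Southcross, w=30) → cum 41
  km 10 (Eastvale, w=30) → cum 71
  km 12 (Westmoor, w=50) → cum 121  ≥ 113 → median here
  km 14 (Midtown, w=30) → cum 151
  km 20 (Hillcrest, w=55) → cum 206
  km 21 (Lakeside, w=20) → cum 226
Optimal location: km 12.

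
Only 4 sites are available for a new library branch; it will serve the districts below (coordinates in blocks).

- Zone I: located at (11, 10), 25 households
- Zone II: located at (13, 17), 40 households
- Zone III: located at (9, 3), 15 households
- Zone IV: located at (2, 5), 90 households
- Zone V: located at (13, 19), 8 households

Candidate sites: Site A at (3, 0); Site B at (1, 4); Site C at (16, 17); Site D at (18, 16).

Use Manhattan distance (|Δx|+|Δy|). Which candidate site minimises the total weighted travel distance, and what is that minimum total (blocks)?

Total weighted distance at each candidate:
  Site A (3, 0): total = 2437
  Site B (1, 4): total = 1931
  Site C (16, 17): total = 3115
  Site D (18, 16): total = 3389
Minimum is at Site B with total 1931 blocks.

Site B, total 1931 blocks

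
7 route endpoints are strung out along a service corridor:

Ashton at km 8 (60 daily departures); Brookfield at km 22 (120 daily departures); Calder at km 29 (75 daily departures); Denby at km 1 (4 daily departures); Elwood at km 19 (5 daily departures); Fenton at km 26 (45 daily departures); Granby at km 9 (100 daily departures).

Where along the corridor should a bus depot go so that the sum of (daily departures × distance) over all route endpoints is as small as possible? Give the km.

x = 22

For a sum of weighted absolute distances on a line, the optimum is the weighted median (not the mean). Total weight W = 409; half-weight = 204.5.
Sort by position and accumulate weight:
  km 1 (Denby, w=4) → cum 4
  km 8 (Ashton, w=60) → cum 64
  km 9 (Granby, w=100) → cum 164
  km 19 (Elwood, w=5) → cum 169
  km 22 (Brookfield, w=120) → cum 289  ≥ 204.5 → median here
  km 26 (Fenton, w=45) → cum 334
  km 29 (Calder, w=75) → cum 409
Optimal location: km 22.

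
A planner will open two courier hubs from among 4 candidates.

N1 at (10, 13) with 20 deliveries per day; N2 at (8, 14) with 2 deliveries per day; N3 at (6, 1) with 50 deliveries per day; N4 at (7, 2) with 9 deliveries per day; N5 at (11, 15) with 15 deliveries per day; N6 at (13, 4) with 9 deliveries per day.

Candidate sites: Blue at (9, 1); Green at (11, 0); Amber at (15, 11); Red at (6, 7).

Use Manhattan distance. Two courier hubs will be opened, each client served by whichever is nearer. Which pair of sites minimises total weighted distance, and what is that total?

{Blue, Amber}, total 520

Evaluate every pair (each demand assigned to the nearer of the two):
  {Blue, Amber}: total = 520
  {Blue, Red}: total = 653
  {Green, Amber}: total = 688
  {Amber, Red}: total = 713
  {Blue, Green}: total = 744
  {Green, Red}: total = 821
Best pair: {Blue, Amber} with total 520.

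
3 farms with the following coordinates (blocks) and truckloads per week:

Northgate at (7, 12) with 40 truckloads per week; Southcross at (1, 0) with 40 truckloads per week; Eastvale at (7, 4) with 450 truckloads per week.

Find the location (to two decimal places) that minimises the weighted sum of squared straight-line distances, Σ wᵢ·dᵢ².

The minimiser of Σwᵢ‖p−pᵢ‖² is the weighted centroid p* = (Σwᵢpᵢ)/(Σwᵢ).
Σwᵢ = 530.
Σwᵢxᵢ = 40·7 + 40·1 + 450·7 = 3470.
Σwᵢyᵢ = 40·12 + 40·0 + 450·4 = 2280.
x* = 3470/530 = 6.55, y* = 2280/530 = 4.30.

(6.55, 4.30)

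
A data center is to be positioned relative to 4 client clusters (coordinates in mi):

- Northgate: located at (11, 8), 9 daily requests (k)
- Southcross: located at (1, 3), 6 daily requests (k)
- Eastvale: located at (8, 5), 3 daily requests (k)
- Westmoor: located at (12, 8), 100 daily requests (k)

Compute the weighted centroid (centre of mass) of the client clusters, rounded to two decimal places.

The minimiser of Σwᵢ‖p−pᵢ‖² is the weighted centroid p* = (Σwᵢpᵢ)/(Σwᵢ).
Σwᵢ = 118.
Σwᵢxᵢ = 9·11 + 6·1 + 3·8 + 100·12 = 1329.
Σwᵢyᵢ = 9·8 + 6·3 + 3·5 + 100·8 = 905.
x* = 1329/118 = 11.26, y* = 905/118 = 7.67.

(11.26, 7.67)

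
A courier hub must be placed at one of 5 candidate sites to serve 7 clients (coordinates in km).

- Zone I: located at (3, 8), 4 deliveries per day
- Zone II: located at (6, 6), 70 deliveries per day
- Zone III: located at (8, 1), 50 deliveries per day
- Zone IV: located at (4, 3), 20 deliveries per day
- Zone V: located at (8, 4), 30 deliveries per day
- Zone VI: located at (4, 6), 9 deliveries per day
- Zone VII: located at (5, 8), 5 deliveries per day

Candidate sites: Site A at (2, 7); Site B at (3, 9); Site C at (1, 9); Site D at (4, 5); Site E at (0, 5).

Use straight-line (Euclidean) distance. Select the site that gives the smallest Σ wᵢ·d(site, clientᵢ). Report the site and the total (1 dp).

Total weighted distance at each candidate:
  Site A (2, 7): total = 1045.2
  Site B (3, 9): total = 1146.1
  Site C (1, 9): total = 1399.7
  Site D (4, 5): total = 640.5
  Site E (0, 5): total = 1287.6
Minimum is at Site D with total 640.5 km.

Site D, total 640.5 km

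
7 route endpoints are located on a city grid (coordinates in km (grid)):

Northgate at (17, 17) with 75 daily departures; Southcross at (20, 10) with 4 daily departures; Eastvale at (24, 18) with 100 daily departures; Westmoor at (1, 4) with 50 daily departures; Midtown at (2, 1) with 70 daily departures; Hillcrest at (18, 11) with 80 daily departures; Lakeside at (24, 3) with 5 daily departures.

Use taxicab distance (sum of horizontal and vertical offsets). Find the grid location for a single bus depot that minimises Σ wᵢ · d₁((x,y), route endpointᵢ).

(17, 11)

Manhattan distance separates: Σwᵢ(|x−xᵢ|+|y−yᵢ|) = Σwᵢ|x−xᵢ| + Σwᵢ|y−yᵢ|, so x and y are optimised independently as 1-D weighted medians.
Total weight W = 384; half = 192.
x-coordinate, sorted with cumulative weight:
  x=1 (Westmoor, w=50) cum 50
  x=2 (Midtown, w=70) cum 120
  x=17 (Northgate, w=75) cum 195  ← median
  x=18 (Hillcrest, w=80) cum 275
  x=20 (Southcross, w=4) cum 279
  x=24 (Eastvale, w=100) cum 379
  x=24 (Lakeside, w=5) cum 384
⇒ x* = 17
y-coordinate, sorted with cumulative weight:
  y=1 (Midtown, w=70) cum 70
  y=3 (Lakeside, w=5) cum 75
  y=4 (Westmoor, w=50) cum 125
  y=10 (Southcross, w=4) cum 129
  y=11 (Hillcrest, w=80) cum 209  ← median
  y=17 (Northgate, w=75) cum 284
  y=18 (Eastvale, w=100) cum 384
⇒ y* = 11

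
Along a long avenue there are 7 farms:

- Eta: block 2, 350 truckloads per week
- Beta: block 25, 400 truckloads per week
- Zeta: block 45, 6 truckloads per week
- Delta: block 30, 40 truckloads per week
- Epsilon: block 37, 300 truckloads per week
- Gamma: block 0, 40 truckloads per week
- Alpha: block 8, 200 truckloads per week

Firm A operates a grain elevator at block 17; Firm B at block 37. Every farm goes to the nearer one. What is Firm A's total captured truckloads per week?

990

The indifferent point is the midpoint (17+37)/2 = 27; farms left of it (closer to Firm A at 17) go to Firm A, those right go to Firm B.
  Gamma at 0 (w=40) → Firm A
  Eta at 2 (w=350) → Firm A
  Alpha at 8 (w=200) → Firm A
  Beta at 25 (w=400) → Firm A
  Delta at 30 (w=40) → Firm B
  Epsilon at 37 (w=300) → Firm B
  Zeta at 45 (w=6) → Firm B
Firm A captures 990; Firm B captures 346.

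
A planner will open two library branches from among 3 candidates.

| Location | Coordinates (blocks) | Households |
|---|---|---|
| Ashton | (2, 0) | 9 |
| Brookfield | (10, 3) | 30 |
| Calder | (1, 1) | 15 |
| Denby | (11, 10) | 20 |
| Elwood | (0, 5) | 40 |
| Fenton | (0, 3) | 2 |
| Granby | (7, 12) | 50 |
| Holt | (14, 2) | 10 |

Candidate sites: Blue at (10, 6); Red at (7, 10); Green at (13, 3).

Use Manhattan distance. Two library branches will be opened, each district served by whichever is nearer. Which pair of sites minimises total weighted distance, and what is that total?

{Red, Green}, total 1132

Evaluate every pair (each demand assigned to the nearer of the two):
  {Red, Green}: total = 1132
  {Blue, Red}: total = 1152
  {Blue, Green}: total = 1462
Best pair: {Red, Green} with total 1132.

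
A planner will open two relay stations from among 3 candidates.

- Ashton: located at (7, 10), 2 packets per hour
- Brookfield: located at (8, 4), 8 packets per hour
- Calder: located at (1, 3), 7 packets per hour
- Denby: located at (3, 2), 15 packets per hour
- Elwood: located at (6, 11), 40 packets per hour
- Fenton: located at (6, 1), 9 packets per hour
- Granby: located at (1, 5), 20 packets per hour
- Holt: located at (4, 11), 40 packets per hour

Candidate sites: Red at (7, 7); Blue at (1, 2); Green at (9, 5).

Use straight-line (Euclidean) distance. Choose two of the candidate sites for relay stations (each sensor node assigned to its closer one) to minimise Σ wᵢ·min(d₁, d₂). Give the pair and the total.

Evaluate every pair (each demand assigned to the nearer of the two):
  {Red, Blue}: total = 539.1
  {Red, Green}: total = 700.3
  {Blue, Green}: total = 744.8
Best pair: {Red, Blue} with total 539.1.

{Red, Blue}, total 539.1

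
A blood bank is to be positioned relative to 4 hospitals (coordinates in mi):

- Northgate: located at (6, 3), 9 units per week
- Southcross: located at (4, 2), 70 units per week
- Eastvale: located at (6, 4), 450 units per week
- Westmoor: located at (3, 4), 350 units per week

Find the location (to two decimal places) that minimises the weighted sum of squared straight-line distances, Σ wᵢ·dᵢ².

The minimiser of Σwᵢ‖p−pᵢ‖² is the weighted centroid p* = (Σwᵢpᵢ)/(Σwᵢ).
Σwᵢ = 879.
Σwᵢxᵢ = 9·6 + 70·4 + 450·6 + 350·3 = 4084.
Σwᵢyᵢ = 9·3 + 70·2 + 450·4 + 350·4 = 3367.
x* = 4084/879 = 4.65, y* = 3367/879 = 3.83.

(4.65, 3.83)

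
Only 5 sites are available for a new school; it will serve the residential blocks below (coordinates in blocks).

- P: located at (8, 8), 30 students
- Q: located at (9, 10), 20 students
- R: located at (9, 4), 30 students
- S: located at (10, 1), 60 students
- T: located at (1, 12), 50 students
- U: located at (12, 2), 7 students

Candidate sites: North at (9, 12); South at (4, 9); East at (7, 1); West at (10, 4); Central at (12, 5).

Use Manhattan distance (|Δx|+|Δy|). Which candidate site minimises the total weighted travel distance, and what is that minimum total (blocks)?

Total weighted distance at each candidate:
  North (9, 12): total = 1641
  South (4, 9): total = 1815
  East (7, 1): total = 1682
  West (10, 4): total = 1408
  Central (12, 5): total = 1771
Minimum is at West with total 1408 blocks.

West, total 1408 blocks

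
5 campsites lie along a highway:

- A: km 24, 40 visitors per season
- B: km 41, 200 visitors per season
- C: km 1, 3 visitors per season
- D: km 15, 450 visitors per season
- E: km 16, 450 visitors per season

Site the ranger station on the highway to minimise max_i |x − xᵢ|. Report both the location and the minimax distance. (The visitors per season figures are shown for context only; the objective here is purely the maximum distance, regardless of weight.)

location 21, max distance 20

The 1-center on a line is the midpoint of the two extreme points: leftmost at 1, rightmost at 41.
Optimal location = (1 + 41)/2 = 21; maximum distance = (41 − 1)/2 = 20.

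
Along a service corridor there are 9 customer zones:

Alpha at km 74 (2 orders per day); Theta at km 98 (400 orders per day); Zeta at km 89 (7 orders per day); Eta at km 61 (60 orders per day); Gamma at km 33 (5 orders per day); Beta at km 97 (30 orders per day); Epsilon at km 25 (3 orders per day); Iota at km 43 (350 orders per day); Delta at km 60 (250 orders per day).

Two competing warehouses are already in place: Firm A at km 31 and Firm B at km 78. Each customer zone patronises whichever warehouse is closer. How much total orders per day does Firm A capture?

358

The indifferent point is the midpoint (31+78)/2 = 54.5; customer zones left of it (closer to Firm A at 31) go to Firm A, those right go to Firm B.
  Epsilon at 25 (w=3) → Firm A
  Gamma at 33 (w=5) → Firm A
  Iota at 43 (w=350) → Firm A
  Delta at 60 (w=250) → Firm B
  Eta at 61 (w=60) → Firm B
  Alpha at 74 (w=2) → Firm B
  Zeta at 89 (w=7) → Firm B
  Beta at 97 (w=30) → Firm B
  Theta at 98 (w=400) → Firm B
Firm A captures 358; Firm B captures 749.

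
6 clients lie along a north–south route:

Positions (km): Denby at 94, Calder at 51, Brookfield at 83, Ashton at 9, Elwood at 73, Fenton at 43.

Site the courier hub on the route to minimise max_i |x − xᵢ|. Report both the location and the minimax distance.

location 51.5, max distance 42.5

The 1-center on a line is the midpoint of the two extreme points: leftmost at 9, rightmost at 94.
Optimal location = (9 + 94)/2 = 51.5; maximum distance = (94 − 9)/2 = 42.5.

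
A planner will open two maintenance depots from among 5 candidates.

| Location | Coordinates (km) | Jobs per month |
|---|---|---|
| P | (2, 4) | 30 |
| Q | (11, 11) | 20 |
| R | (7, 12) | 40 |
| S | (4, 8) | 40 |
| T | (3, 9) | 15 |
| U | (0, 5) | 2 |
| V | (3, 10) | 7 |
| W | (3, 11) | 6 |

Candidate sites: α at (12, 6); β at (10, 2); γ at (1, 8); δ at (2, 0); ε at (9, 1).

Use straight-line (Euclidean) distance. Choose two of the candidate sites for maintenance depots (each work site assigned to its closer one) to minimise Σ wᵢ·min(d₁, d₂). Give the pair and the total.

{α, γ}, total 715.4

Evaluate every pair (each demand assigned to the nearer of the two):
  {α, γ}: total = 715.4
  {β, γ}: total = 794.5
  {γ, ε}: total = 817.4
  {γ, δ}: total = 818.5
  {α, δ}: total = 1141.6
  {α, ε}: total = 1265.4
  {α, β}: total = 1285.5
  {β, δ}: total = 1331.8
  {δ, ε}: total = 1384.2
  {β, ε}: total = 1477.6
Best pair: {α, γ} with total 715.4.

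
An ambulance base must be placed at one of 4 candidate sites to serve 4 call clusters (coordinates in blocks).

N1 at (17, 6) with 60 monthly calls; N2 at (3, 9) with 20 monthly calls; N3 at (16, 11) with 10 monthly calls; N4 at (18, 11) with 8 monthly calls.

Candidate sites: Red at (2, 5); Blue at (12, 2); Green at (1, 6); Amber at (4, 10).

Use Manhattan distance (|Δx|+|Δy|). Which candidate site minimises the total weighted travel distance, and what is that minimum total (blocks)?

Total weighted distance at each candidate:
  Red (2, 5): total = 1436
  Blue (12, 2): total = 1110
  Green (1, 6): total = 1436
  Amber (4, 10): total = 1310
Minimum is at Blue with total 1110 blocks.

Blue, total 1110 blocks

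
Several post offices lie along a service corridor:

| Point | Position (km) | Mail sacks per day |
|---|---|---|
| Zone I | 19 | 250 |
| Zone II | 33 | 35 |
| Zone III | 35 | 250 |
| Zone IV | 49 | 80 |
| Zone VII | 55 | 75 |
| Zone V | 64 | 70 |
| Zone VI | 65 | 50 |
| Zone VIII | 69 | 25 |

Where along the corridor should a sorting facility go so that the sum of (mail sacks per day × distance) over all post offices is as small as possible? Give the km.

x = 35

For a sum of weighted absolute distances on a line, the optimum is the weighted median (not the mean). Total weight W = 835; half-weight = 417.5.
Sort by position and accumulate weight:
  km 19 (Zone I, w=250) → cum 250
  km 33 (Zone II, w=35) → cum 285
  km 35 (Zone III, w=250) → cum 535  ≥ 417.5 → median here
  km 49 (Zone IV, w=80) → cum 615
  km 55 (Zone VII, w=75) → cum 690
  km 64 (Zone V, w=70) → cum 760
  km 65 (Zone VI, w=50) → cum 810
  km 69 (Zone VIII, w=25) → cum 835
Optimal location: km 35.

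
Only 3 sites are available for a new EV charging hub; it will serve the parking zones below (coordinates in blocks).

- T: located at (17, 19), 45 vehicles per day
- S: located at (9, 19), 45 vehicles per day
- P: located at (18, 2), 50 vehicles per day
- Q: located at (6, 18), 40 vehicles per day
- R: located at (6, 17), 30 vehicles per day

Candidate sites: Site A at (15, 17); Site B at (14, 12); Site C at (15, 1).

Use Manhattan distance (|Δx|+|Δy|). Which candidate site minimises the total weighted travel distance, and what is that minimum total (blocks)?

Site A, total 2110 blocks

Total weighted distance at each candidate:
  Site A (15, 17): total = 2110
  Site B (14, 12): total = 2640
  Site C (15, 1): total = 3970
Minimum is at Site A with total 2110 blocks.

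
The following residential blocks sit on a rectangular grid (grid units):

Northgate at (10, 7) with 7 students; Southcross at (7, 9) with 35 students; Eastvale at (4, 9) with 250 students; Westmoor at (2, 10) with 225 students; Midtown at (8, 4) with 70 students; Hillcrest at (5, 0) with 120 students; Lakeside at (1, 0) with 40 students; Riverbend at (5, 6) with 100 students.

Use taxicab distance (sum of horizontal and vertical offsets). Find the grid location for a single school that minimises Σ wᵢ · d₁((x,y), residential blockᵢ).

Manhattan distance separates: Σwᵢ(|x−xᵢ|+|y−yᵢ|) = Σwᵢ|x−xᵢ| + Σwᵢ|y−yᵢ|, so x and y are optimised independently as 1-D weighted medians.
Total weight W = 847; half = 423.5.
x-coordinate, sorted with cumulative weight:
  x=1 (Lakeside, w=40) cum 40
  x=2 (Westmoor, w=225) cum 265
  x=4 (Eastvale, w=250) cum 515  ← median
  x=5 (Hillcrest, w=120) cum 635
  x=5 (Riverbend, w=100) cum 735
  x=7 (Southcross, w=35) cum 770
  x=8 (Midtown, w=70) cum 840
  x=10 (Northgate, w=7) cum 847
⇒ x* = 4
y-coordinate, sorted with cumulative weight:
  y=0 (Hillcrest, w=120) cum 120
  y=0 (Lakeside, w=40) cum 160
  y=4 (Midtown, w=70) cum 230
  y=6 (Riverbend, w=100) cum 330
  y=7 (Northgate, w=7) cum 337
  y=9 (Southcross, w=35) cum 372
  y=9 (Eastvale, w=250) cum 622  ← median
  y=10 (Westmoor, w=225) cum 847
⇒ y* = 9

(4, 9)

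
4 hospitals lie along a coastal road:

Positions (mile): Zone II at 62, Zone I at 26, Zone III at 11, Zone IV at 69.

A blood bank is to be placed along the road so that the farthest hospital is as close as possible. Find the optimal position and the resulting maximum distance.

location 40, max distance 29

The 1-center on a line is the midpoint of the two extreme points: leftmost at 11, rightmost at 69.
Optimal location = (11 + 69)/2 = 40; maximum distance = (69 − 11)/2 = 29.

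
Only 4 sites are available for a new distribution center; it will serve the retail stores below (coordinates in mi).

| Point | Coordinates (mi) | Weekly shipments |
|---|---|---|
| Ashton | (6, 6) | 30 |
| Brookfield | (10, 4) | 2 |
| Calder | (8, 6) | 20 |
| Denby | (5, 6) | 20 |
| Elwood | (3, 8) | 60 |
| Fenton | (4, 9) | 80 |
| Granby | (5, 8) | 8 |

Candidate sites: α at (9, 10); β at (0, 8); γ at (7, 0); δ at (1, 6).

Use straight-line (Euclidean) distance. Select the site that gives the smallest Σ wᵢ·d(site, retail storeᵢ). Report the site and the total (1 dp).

Total weighted distance at each candidate:
  α (9, 10): total = 1180.9
  β (0, 8): total = 1033.8
  γ (7, 0): total = 1802.2
  δ (1, 6): total = 933.3
Minimum is at δ with total 933.3 mi.

δ, total 933.3 mi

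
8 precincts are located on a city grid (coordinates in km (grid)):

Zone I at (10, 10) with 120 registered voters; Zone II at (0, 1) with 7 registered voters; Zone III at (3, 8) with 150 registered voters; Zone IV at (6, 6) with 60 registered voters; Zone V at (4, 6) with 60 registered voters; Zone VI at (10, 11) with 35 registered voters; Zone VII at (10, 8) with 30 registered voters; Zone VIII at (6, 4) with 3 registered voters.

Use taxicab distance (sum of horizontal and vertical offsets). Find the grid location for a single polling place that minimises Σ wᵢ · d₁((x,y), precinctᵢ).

(6, 8)

Manhattan distance separates: Σwᵢ(|x−xᵢ|+|y−yᵢ|) = Σwᵢ|x−xᵢ| + Σwᵢ|y−yᵢ|, so x and y are optimised independently as 1-D weighted medians.
Total weight W = 465; half = 232.5.
x-coordinate, sorted with cumulative weight:
  x=0 (Zone II, w=7) cum 7
  x=3 (Zone III, w=150) cum 157
  x=4 (Zone V, w=60) cum 217
  x=6 (Zone IV, w=60) cum 277  ← median
  x=6 (Zone VIII, w=3) cum 280
  x=10 (Zone I, w=120) cum 400
  x=10 (Zone VI, w=35) cum 435
  x=10 (Zone VII, w=30) cum 465
⇒ x* = 6
y-coordinate, sorted with cumulative weight:
  y=1 (Zone II, w=7) cum 7
  y=4 (Zone VIII, w=3) cum 10
  y=6 (Zone IV, w=60) cum 70
  y=6 (Zone V, w=60) cum 130
  y=8 (Zone III, w=150) cum 280  ← median
  y=8 (Zone VII, w=30) cum 310
  y=10 (Zone I, w=120) cum 430
  y=11 (Zone VI, w=35) cum 465
⇒ y* = 8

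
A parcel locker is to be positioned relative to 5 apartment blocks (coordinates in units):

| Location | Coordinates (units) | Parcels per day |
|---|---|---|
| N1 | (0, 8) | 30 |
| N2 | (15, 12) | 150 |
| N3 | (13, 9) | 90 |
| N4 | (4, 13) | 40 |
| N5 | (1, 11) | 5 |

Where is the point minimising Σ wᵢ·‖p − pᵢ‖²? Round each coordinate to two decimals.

The minimiser of Σwᵢ‖p−pᵢ‖² is the weighted centroid p* = (Σwᵢpᵢ)/(Σwᵢ).
Σwᵢ = 315.
Σwᵢxᵢ = 30·0 + 150·15 + 90·13 + 40·4 + 5·1 = 3585.
Σwᵢyᵢ = 30·8 + 150·12 + 90·9 + 40·13 + 5·11 = 3425.
x* = 3585/315 = 11.38, y* = 3425/315 = 10.87.

(11.38, 10.87)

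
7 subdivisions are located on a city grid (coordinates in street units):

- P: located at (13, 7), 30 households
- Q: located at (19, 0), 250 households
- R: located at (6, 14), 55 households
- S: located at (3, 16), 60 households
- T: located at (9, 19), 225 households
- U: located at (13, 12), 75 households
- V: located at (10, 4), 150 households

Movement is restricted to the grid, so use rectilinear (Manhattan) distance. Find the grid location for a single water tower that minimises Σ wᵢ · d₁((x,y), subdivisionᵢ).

Manhattan distance separates: Σwᵢ(|x−xᵢ|+|y−yᵢ|) = Σwᵢ|x−xᵢ| + Σwᵢ|y−yᵢ|, so x and y are optimised independently as 1-D weighted medians.
Total weight W = 845; half = 422.5.
x-coordinate, sorted with cumulative weight:
  x=3 (S, w=60) cum 60
  x=6 (R, w=55) cum 115
  x=9 (T, w=225) cum 340
  x=10 (V, w=150) cum 490  ← median
  x=13 (P, w=30) cum 520
  x=13 (U, w=75) cum 595
  x=19 (Q, w=250) cum 845
⇒ x* = 10
y-coordinate, sorted with cumulative weight:
  y=0 (Q, w=250) cum 250
  y=4 (V, w=150) cum 400
  y=7 (P, w=30) cum 430  ← median
  y=12 (U, w=75) cum 505
  y=14 (R, w=55) cum 560
  y=16 (S, w=60) cum 620
  y=19 (T, w=225) cum 845
⇒ y* = 7

(10, 7)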